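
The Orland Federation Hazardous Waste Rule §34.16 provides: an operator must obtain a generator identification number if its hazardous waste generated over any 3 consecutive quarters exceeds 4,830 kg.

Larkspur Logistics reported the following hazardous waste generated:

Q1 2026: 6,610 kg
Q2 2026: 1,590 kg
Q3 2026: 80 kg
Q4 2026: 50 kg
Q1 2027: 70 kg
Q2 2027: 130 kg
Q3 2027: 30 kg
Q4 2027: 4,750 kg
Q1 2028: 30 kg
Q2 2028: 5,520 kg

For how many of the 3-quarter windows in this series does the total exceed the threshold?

Q1 2026–Q3 2026: 6,610 kg + 1,590 kg + 80 kg = 8,280 kg (over)
Q2 2026–Q4 2026: 1,590 kg + 80 kg + 50 kg = 1,720 kg (under)
Q3 2026–Q1 2027: 80 kg + 50 kg + 70 kg = 200 kg (under)
Q4 2026–Q2 2027: 50 kg + 70 kg + 130 kg = 250 kg (under)
Q1 2027–Q3 2027: 70 kg + 130 kg + 30 kg = 230 kg (under)
Q2 2027–Q4 2027: 130 kg + 30 kg + 4,750 kg = 4,910 kg (over)
Q3 2027–Q1 2028: 30 kg + 4,750 kg + 30 kg = 4,810 kg (under)
Q4 2027–Q2 2028: 4,750 kg + 30 kg + 5,520 kg = 10,300 kg (over)
3 windows exceed the threshold.

3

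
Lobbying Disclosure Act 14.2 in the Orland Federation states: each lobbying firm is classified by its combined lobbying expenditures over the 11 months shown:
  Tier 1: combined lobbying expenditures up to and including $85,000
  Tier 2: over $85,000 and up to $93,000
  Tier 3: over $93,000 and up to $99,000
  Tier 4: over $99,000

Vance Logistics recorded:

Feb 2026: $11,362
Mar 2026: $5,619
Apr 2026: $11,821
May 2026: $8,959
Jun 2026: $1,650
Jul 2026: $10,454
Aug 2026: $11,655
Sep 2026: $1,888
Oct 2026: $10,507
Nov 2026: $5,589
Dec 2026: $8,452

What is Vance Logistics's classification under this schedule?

Tier 2

Combined lobbying expenditures: $11,362 + $5,619 + $11,821 + $8,959 + $1,650 + $10,454 + $11,655 + $1,888 + $10,507 + $5,589 + $8,452 = $87,956.
$85,000 < $87,956 ≤ $93,000, so Tier 2 applies.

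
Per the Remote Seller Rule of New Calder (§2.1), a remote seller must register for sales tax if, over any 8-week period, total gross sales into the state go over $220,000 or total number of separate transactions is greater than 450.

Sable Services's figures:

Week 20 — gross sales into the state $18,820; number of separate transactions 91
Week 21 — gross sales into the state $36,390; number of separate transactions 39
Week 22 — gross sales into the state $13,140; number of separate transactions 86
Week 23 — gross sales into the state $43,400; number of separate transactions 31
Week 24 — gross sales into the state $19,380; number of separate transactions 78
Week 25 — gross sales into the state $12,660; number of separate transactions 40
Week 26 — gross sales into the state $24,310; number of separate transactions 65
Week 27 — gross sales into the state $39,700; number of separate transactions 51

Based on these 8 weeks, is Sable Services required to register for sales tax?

Total gross sales into the state: $18,820 + $36,390 + $13,140 + $43,400 + $19,380 + $12,660 + $24,310 + $39,700 = $207,800 (≤ $220,000).
Total number of separate transactions: 91 + 39 + 86 + 31 + 78 + 40 + 65 + 51 = 481 (> 450).
The test is 'or': at least one threshold is exceeded.

Yes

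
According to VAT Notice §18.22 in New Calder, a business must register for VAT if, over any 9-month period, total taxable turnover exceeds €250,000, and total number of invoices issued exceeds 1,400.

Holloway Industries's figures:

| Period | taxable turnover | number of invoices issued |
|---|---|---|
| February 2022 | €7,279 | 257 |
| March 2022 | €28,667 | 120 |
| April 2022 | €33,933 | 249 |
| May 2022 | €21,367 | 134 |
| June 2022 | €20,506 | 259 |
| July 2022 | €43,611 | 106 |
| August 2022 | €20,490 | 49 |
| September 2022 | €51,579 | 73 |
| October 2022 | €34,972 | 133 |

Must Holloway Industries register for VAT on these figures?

Total taxable turnover: €7,279 + €28,667 + €33,933 + €21,367 + €20,506 + €43,611 + €20,490 + €51,579 + €34,972 = €262,404 (> €250,000).
Total number of invoices issued: 257 + 120 + 249 + 134 + 259 + 106 + 49 + 73 + 133 = 1,380 (≤ 1,400).
The test is 'and': the rule requires both, and at least one is not exceeded.

No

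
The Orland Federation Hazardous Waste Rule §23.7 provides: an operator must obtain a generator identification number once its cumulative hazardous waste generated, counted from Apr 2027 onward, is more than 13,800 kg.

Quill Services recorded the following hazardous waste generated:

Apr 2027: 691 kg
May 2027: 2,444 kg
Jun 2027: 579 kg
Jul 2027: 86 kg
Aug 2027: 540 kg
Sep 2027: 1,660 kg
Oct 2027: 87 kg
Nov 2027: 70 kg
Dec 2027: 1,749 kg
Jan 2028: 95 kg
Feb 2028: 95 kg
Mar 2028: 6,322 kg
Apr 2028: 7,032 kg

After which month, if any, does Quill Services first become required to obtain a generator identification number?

Through Apr 2027: 691 kg
Through May 2027: 3,135 kg
Through Jun 2027: 3,714 kg
Through Jul 2027: 3,800 kg
Through Aug 2027: 4,340 kg
Through Sep 2027: 6,000 kg
Through Oct 2027: 6,087 kg
Through Nov 2027: 6,157 kg
Through Dec 2027: 7,906 kg
Through Jan 2028: 8,001 kg
Through Feb 2028: 8,096 kg
Through Mar 2028: 14,418 kg ← exceeds threshold

Mar 2028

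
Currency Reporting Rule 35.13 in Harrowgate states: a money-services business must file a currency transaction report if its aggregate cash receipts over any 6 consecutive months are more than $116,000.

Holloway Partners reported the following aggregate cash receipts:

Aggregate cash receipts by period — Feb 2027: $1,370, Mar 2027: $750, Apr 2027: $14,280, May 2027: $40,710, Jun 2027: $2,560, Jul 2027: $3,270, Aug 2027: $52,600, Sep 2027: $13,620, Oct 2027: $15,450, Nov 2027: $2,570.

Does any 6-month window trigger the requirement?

Feb 2027–Jul 2027: $1,370 + $750 + $14,280 + $40,710 + $2,560 + $3,270 = $62,940 (under)
Mar 2027–Aug 2027: $750 + $14,280 + $40,710 + $2,560 + $3,270 + $52,600 = $114,170 (under)
Apr 2027–Sep 2027: $14,280 + $40,710 + $2,560 + $3,270 + $52,600 + $13,620 = $127,040 (over)
May 2027–Oct 2027: $40,710 + $2,560 + $3,270 + $52,600 + $13,620 + $15,450 = $128,210 (over)
Jun 2027–Nov 2027: $2,560 + $3,270 + $52,600 + $13,620 + $15,450 + $2,570 = $90,070 (under)
At least one window exceeds $116,000.

Yes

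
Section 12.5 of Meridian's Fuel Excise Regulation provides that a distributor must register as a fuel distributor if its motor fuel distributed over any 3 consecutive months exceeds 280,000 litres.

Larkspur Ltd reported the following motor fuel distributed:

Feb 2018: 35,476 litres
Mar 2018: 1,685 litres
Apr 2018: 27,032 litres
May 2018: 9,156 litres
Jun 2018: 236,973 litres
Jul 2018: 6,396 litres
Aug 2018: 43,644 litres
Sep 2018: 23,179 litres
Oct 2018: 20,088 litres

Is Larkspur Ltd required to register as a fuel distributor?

Feb 2018–Apr 2018: 35,476 litres + 1,685 litres + 27,032 litres = 64,193 litres (under)
Mar 2018–May 2018: 1,685 litres + 27,032 litres + 9,156 litres = 37,873 litres (under)
Apr 2018–Jun 2018: 27,032 litres + 9,156 litres + 236,973 litres = 273,161 litres (under)
May 2018–Jul 2018: 9,156 litres + 236,973 litres + 6,396 litres = 252,525 litres (under)
Jun 2018–Aug 2018: 236,973 litres + 6,396 litres + 43,644 litres = 287,013 litres (over)
Jul 2018–Sep 2018: 6,396 litres + 43,644 litres + 23,179 litres = 73,219 litres (under)
Aug 2018–Oct 2018: 43,644 litres + 23,179 litres + 20,088 litres = 86,911 litres (under)
At least one window exceeds 280,000 litres.

Yes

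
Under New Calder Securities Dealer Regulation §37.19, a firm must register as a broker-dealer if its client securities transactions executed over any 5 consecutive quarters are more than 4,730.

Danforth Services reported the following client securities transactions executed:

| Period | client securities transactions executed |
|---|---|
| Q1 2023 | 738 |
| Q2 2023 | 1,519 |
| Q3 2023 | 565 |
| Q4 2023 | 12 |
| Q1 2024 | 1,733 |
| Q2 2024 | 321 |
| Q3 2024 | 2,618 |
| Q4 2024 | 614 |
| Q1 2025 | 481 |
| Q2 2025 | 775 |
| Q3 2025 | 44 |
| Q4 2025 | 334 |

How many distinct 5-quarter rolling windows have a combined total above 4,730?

Q1 2023–Q1 2024: 738 + 1,519 + 565 + 12 + 1,733 = 4,567 (under)
Q2 2023–Q2 2024: 1,519 + 565 + 12 + 1,733 + 321 = 4,150 (under)
Q3 2023–Q3 2024: 565 + 12 + 1,733 + 321 + 2,618 = 5,249 (over)
Q4 2023–Q4 2024: 12 + 1,733 + 321 + 2,618 + 614 = 5,298 (over)
Q1 2024–Q1 2025: 1,733 + 321 + 2,618 + 614 + 481 = 5,767 (over)
Q2 2024–Q2 2025: 321 + 2,618 + 614 + 481 + 775 = 4,809 (over)
Q3 2024–Q3 2025: 2,618 + 614 + 481 + 775 + 44 = 4,532 (under)
Q4 2024–Q4 2025: 614 + 481 + 775 + 44 + 334 = 2,248 (under)
4 windows exceed the threshold.

4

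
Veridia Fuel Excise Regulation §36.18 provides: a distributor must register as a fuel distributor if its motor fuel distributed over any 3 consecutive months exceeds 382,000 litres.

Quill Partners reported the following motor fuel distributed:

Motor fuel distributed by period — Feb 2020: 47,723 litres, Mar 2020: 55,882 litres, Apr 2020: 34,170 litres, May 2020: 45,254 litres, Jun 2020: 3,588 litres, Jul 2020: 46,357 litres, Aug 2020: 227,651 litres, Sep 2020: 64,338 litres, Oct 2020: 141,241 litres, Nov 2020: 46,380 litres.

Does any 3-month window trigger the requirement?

Feb 2020–Apr 2020: 47,723 litres + 55,882 litres + 34,170 litres = 137,775 litres (under)
Mar 2020–May 2020: 55,882 litres + 34,170 litres + 45,254 litres = 135,306 litres (under)
Apr 2020–Jun 2020: 34,170 litres + 45,254 litres + 3,588 litres = 83,012 litres (under)
May 2020–Jul 2020: 45,254 litres + 3,588 litres + 46,357 litres = 95,199 litres (under)
Jun 2020–Aug 2020: 3,588 litres + 46,357 litres + 227,651 litres = 277,596 litres (under)
Jul 2020–Sep 2020: 46,357 litres + 227,651 litres + 64,338 litres = 338,346 litres (under)
Aug 2020–Oct 2020: 227,651 litres + 64,338 litres + 141,241 litres = 433,230 litres (over)
Sep 2020–Nov 2020: 64,338 litres + 141,241 litres + 46,380 litres = 251,959 litres (under)
At least one window exceeds 382,000 litres.

Yes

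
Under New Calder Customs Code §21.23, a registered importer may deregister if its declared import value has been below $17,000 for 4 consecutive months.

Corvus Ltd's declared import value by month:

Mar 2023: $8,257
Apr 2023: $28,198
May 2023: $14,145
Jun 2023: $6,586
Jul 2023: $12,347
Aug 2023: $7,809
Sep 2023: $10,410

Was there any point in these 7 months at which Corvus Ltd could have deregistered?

Yes

Months below $17,000: Mar 2023, May 2023, Jun 2023, Jul 2023, Aug 2023, Sep 2023.
Longest run of consecutive months below the threshold: 5.
5 ≥ 4, so Corvus Ltd became eligible.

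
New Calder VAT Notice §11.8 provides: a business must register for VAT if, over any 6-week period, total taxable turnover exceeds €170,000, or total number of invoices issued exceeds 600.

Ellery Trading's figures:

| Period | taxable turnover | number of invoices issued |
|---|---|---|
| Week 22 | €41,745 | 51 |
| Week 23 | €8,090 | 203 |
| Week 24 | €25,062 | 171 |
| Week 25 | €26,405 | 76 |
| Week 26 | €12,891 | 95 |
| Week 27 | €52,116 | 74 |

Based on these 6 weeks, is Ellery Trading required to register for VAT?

Yes

Total taxable turnover: €41,745 + €8,090 + €25,062 + €26,405 + €12,891 + €52,116 = €166,309 (≤ €170,000).
Total number of invoices issued: 51 + 203 + 171 + 76 + 95 + 74 = 670 (> 600).
The test is 'or': at least one threshold is exceeded.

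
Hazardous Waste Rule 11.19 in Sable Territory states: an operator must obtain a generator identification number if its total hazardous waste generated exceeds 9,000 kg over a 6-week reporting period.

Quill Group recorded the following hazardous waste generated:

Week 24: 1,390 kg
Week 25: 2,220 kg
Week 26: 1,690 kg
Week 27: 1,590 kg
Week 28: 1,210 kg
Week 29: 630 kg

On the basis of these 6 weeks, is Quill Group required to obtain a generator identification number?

Total hazardous waste generated: 1,390 kg + 2,220 kg + 1,690 kg + 1,590 kg + 1,210 kg + 630 kg = 8,730 kg.
8,730 kg ≤ 9,000 kg, so the threshold is not exceeded.

No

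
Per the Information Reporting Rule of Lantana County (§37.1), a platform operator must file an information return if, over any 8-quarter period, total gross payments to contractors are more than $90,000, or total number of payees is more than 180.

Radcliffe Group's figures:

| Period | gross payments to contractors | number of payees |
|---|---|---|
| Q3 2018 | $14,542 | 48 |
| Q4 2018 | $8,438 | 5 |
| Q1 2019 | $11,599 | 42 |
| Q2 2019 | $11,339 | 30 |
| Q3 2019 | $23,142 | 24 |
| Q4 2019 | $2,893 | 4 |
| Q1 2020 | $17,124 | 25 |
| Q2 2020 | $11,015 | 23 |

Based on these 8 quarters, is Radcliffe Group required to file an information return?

Total gross payments to contractors: $14,542 + $8,438 + $11,599 + $11,339 + $23,142 + $2,893 + $17,124 + $11,015 = $100,092 (> $90,000).
Total number of payees: 48 + 5 + 42 + 30 + 24 + 4 + 25 + 23 = 201 (> 180).
The test is 'or': at least one threshold is exceeded.

Yes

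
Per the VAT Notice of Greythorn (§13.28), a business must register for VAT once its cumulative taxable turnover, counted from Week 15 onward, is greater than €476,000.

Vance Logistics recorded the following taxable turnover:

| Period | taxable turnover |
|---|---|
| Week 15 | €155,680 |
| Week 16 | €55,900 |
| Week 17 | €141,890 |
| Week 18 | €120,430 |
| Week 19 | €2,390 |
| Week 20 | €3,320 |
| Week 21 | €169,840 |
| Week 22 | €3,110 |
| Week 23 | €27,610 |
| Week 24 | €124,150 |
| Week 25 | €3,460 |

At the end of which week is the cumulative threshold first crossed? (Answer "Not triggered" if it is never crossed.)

Week 19

Through Week 15: €155,680
Through Week 16: €211,580
Through Week 17: €353,470
Through Week 18: €473,900
Through Week 19: €476,290 ← exceeds threshold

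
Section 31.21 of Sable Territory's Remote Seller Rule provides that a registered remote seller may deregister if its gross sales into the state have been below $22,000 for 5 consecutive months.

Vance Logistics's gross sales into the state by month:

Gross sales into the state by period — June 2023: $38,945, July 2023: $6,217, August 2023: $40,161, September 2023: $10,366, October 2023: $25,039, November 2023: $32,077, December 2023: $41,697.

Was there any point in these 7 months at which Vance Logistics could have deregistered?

No

Months below $22,000: July 2023, September 2023.
Longest run of consecutive months below the threshold: 1.
1 < 5, so Vance Logistics never became eligible.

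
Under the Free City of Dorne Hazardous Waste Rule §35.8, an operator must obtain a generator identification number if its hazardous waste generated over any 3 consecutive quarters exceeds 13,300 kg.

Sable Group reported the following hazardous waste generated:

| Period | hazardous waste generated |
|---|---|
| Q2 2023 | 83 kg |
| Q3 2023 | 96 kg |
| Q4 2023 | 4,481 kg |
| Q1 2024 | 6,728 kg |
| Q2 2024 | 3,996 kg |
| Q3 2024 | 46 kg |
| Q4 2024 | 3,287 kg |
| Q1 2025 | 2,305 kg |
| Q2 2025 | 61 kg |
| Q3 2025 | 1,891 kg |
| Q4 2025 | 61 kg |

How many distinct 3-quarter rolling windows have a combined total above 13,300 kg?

1

Q2 2023–Q4 2023: 83 kg + 96 kg + 4,481 kg = 4,660 kg (under)
Q3 2023–Q1 2024: 96 kg + 4,481 kg + 6,728 kg = 11,305 kg (under)
Q4 2023–Q2 2024: 4,481 kg + 6,728 kg + 3,996 kg = 15,205 kg (over)
Q1 2024–Q3 2024: 6,728 kg + 3,996 kg + 46 kg = 10,770 kg (under)
Q2 2024–Q4 2024: 3,996 kg + 46 kg + 3,287 kg = 7,329 kg (under)
Q3 2024–Q1 2025: 46 kg + 3,287 kg + 2,305 kg = 5,638 kg (under)
Q4 2024–Q2 2025: 3,287 kg + 2,305 kg + 61 kg = 5,653 kg (under)
Q1 2025–Q3 2025: 2,305 kg + 61 kg + 1,891 kg = 4,257 kg (under)
Q2 2025–Q4 2025: 61 kg + 1,891 kg + 61 kg = 2,013 kg (under)
1 window exceeds the threshold.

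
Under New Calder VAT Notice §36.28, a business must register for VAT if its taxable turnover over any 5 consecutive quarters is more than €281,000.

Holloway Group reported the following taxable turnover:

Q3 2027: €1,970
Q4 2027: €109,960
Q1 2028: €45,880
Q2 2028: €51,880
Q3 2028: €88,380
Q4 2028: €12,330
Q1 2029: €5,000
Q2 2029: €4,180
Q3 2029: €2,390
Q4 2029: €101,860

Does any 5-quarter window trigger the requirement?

Yes

Q3 2027–Q3 2028: €1,970 + €109,960 + €45,880 + €51,880 + €88,380 = €298,070 (over)
Q4 2027–Q4 2028: €109,960 + €45,880 + €51,880 + €88,380 + €12,330 = €308,430 (over)
Q1 2028–Q1 2029: €45,880 + €51,880 + €88,380 + €12,330 + €5,000 = €203,470 (under)
Q2 2028–Q2 2029: €51,880 + €88,380 + €12,330 + €5,000 + €4,180 = €161,770 (under)
Q3 2028–Q3 2029: €88,380 + €12,330 + €5,000 + €4,180 + €2,390 = €112,280 (under)
Q4 2028–Q4 2029: €12,330 + €5,000 + €4,180 + €2,390 + €101,860 = €125,760 (under)
At least one window exceeds €281,000.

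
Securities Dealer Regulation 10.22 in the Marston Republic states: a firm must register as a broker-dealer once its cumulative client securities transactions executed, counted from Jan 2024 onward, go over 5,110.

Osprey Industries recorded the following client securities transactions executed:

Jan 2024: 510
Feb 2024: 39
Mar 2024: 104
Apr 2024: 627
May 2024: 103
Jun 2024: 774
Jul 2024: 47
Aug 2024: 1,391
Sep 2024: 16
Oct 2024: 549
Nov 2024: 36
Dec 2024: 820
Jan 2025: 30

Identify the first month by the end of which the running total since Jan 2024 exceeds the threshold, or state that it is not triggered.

Through Jan 2024: 510
Through Feb 2024: 549
Through Mar 2024: 653
Through Apr 2024: 1,280
Through May 2024: 1,383
Through Jun 2024: 2,157
Through Jul 2024: 2,204
Through Aug 2024: 3,595
Through Sep 2024: 3,611
Through Oct 2024: 4,160
Through Nov 2024: 4,196
Through Dec 2024: 5,016
Through Jan 2025: 5,046
Final cumulative total 5,046 ≤ 5,110; the threshold is never exceeded.

Not triggered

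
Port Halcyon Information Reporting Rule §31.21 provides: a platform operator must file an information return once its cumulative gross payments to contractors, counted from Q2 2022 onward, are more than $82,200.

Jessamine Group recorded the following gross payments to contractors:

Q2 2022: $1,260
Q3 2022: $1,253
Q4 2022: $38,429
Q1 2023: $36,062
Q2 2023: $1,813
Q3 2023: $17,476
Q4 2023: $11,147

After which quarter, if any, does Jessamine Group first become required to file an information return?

Through Q2 2022: $1,260
Through Q3 2022: $2,513
Through Q4 2022: $40,942
Through Q1 2023: $77,004
Through Q2 2023: $78,817
Through Q3 2023: $96,293 ← exceeds threshold

Q3 2023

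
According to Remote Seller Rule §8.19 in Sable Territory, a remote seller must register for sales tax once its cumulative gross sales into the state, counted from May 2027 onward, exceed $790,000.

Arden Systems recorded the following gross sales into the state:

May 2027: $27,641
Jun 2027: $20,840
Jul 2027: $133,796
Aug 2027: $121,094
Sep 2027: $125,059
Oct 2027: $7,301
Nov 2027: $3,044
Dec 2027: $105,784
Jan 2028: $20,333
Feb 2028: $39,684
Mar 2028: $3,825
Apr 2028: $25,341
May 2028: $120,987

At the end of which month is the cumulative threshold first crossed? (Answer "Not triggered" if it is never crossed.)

Not triggered

Through May 2027: $27,641
Through Jun 2027: $48,481
Through Jul 2027: $182,277
Through Aug 2027: $303,371
Through Sep 2027: $428,430
Through Oct 2027: $435,731
Through Nov 2027: $438,775
Through Dec 2027: $544,559
Through Jan 2028: $564,892
Through Feb 2028: $604,576
Through Mar 2028: $608,401
Through Apr 2028: $633,742
Through May 2028: $754,729
Final cumulative total $754,729 ≤ $790,000; the threshold is never exceeded.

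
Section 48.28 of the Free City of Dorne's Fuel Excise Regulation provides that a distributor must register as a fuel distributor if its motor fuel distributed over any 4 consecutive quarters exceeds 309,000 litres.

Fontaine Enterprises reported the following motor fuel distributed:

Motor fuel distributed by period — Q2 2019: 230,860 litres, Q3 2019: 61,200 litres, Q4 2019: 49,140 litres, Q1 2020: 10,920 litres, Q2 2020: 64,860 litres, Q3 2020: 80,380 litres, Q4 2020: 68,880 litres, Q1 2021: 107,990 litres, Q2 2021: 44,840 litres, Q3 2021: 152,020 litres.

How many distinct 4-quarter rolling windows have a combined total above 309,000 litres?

Q2 2019–Q1 2020: 230,860 litres + 61,200 litres + 49,140 litres + 10,920 litres = 352,120 litres (over)
Q3 2019–Q2 2020: 61,200 litres + 49,140 litres + 10,920 litres + 64,860 litres = 186,120 litres (under)
Q4 2019–Q3 2020: 49,140 litres + 10,920 litres + 64,860 litres + 80,380 litres = 205,300 litres (under)
Q1 2020–Q4 2020: 10,920 litres + 64,860 litres + 80,380 litres + 68,880 litres = 225,040 litres (under)
Q2 2020–Q1 2021: 64,860 litres + 80,380 litres + 68,880 litres + 107,990 litres = 322,110 litres (over)
Q3 2020–Q2 2021: 80,380 litres + 68,880 litres + 107,990 litres + 44,840 litres = 302,090 litres (under)
Q4 2020–Q3 2021: 68,880 litres + 107,990 litres + 44,840 litres + 152,020 litres = 373,730 litres (over)
3 windows exceed the threshold.

3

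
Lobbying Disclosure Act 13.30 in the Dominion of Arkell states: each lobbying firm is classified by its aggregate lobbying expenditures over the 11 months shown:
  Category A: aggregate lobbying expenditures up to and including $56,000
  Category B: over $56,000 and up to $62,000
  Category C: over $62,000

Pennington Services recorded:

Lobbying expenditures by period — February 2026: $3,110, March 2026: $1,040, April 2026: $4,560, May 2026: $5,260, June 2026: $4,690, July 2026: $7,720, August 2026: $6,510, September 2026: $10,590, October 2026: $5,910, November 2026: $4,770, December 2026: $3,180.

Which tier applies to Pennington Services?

Category B

Aggregate lobbying expenditures: $3,110 + $1,040 + $4,560 + $5,260 + $4,690 + $7,720 + $6,510 + $10,590 + $5,910 + $4,770 + $3,180 = $57,340.
$56,000 < $57,340 ≤ $62,000, so Category B applies.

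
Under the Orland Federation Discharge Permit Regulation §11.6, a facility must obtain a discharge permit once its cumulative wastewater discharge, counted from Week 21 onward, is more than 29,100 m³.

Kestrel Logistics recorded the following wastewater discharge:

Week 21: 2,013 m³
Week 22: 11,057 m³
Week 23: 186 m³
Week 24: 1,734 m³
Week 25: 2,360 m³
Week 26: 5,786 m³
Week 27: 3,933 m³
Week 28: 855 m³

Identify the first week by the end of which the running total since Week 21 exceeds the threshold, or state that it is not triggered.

Not triggered

Through Week 21: 2,013 m³
Through Week 22: 13,070 m³
Through Week 23: 13,256 m³
Through Week 24: 14,990 m³
Through Week 25: 17,350 m³
Through Week 26: 23,136 m³
Through Week 27: 27,069 m³
Through Week 28: 27,924 m³
Final cumulative total 27,924 m³ ≤ 29,100 m³; the threshold is never exceeded.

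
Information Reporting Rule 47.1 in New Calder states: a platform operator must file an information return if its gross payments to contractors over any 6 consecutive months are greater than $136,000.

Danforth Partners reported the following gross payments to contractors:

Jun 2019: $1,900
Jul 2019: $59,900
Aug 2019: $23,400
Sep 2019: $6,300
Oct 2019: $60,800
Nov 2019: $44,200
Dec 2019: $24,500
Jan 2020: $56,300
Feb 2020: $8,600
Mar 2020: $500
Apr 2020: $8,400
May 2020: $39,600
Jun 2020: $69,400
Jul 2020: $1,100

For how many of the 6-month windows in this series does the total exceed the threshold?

Jun 2019–Nov 2019: $1,900 + $59,900 + $23,400 + $6,300 + $60,800 + $44,200 = $196,500 (over)
Jul 2019–Dec 2019: $59,900 + $23,400 + $6,300 + $60,800 + $44,200 + $24,500 = $219,100 (over)
Aug 2019–Jan 2020: $23,400 + $6,300 + $60,800 + $44,200 + $24,500 + $56,300 = $215,500 (over)
Sep 2019–Feb 2020: $6,300 + $60,800 + $44,200 + $24,500 + $56,300 + $8,600 = $200,700 (over)
Oct 2019–Mar 2020: $60,800 + $44,200 + $24,500 + $56,300 + $8,600 + $500 = $194,900 (over)
Nov 2019–Apr 2020: $44,200 + $24,500 + $56,300 + $8,600 + $500 + $8,400 = $142,500 (over)
Dec 2019–May 2020: $24,500 + $56,300 + $8,600 + $500 + $8,400 + $39,600 = $137,900 (over)
Jan 2020–Jun 2020: $56,300 + $8,600 + $500 + $8,400 + $39,600 + $69,400 = $182,800 (over)
Feb 2020–Jul 2020: $8,600 + $500 + $8,400 + $39,600 + $69,400 + $1,100 = $127,600 (under)
8 windows exceed the threshold.

8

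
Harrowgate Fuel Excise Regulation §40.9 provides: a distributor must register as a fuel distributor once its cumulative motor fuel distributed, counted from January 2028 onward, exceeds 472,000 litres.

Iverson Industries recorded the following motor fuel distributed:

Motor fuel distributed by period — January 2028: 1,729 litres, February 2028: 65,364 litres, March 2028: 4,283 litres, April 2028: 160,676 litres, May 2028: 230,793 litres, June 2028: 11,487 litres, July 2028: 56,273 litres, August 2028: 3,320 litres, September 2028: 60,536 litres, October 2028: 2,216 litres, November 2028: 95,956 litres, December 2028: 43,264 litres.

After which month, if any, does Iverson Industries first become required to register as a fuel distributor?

June 2028

Through January 2028: 1,729 litres
Through February 2028: 67,093 litres
Through March 2028: 71,376 litres
Through April 2028: 232,052 litres
Through May 2028: 462,845 litres
Through June 2028: 474,332 litres ← exceeds threshold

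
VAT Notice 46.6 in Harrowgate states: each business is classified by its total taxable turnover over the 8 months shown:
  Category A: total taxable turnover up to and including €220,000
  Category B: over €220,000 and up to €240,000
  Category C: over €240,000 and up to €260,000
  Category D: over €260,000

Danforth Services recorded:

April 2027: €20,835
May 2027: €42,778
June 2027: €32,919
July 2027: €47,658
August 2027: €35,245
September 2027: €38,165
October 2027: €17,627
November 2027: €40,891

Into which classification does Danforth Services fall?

Total taxable turnover: €20,835 + €42,778 + €32,919 + €47,658 + €35,245 + €38,165 + €17,627 + €40,891 = €276,118.
€276,118 > €260,000, so Category D applies.

Category D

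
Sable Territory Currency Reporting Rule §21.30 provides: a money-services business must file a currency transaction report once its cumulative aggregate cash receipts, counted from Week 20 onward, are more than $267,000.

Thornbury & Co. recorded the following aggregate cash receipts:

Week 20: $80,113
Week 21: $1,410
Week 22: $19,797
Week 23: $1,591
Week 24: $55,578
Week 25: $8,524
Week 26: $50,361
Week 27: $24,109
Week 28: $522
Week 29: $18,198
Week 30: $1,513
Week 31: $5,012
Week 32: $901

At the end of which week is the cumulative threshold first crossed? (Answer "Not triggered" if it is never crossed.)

Week 32

Through Week 20: $80,113
Through Week 21: $81,523
Through Week 22: $101,320
Through Week 23: $102,911
Through Week 24: $158,489
Through Week 25: $167,013
Through Week 26: $217,374
Through Week 27: $241,483
Through Week 28: $242,005
Through Week 29: $260,203
Through Week 30: $261,716
Through Week 31: $266,728
Through Week 32: $267,629 ← exceeds threshold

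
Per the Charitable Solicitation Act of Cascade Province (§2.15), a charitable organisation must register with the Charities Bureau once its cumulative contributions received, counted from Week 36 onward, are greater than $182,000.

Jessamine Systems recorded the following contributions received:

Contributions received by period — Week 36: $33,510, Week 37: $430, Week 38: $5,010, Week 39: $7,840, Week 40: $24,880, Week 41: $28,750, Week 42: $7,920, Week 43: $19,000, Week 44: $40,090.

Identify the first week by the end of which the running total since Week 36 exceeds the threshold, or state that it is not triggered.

Not triggered

Through Week 36: $33,510
Through Week 37: $33,940
Through Week 38: $38,950
Through Week 39: $46,790
Through Week 40: $71,670
Through Week 41: $100,420
Through Week 42: $108,340
Through Week 43: $127,340
Through Week 44: $167,430
Final cumulative total $167,430 ≤ $182,000; the threshold is never exceeded.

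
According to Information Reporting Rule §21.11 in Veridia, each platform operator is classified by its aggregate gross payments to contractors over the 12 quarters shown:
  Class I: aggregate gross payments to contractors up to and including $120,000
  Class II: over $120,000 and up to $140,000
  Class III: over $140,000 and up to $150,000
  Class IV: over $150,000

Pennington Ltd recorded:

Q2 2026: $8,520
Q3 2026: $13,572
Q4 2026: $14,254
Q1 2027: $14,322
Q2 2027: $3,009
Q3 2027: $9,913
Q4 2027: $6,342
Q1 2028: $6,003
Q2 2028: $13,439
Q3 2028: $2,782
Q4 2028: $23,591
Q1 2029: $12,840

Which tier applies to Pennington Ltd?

Class II

Aggregate gross payments to contractors: $8,520 + $13,572 + $14,254 + $14,322 + $3,009 + $9,913 + $6,342 + $6,003 + $13,439 + $2,782 + $23,591 + $12,840 = $128,587.
$120,000 < $128,587 ≤ $140,000, so Class II applies.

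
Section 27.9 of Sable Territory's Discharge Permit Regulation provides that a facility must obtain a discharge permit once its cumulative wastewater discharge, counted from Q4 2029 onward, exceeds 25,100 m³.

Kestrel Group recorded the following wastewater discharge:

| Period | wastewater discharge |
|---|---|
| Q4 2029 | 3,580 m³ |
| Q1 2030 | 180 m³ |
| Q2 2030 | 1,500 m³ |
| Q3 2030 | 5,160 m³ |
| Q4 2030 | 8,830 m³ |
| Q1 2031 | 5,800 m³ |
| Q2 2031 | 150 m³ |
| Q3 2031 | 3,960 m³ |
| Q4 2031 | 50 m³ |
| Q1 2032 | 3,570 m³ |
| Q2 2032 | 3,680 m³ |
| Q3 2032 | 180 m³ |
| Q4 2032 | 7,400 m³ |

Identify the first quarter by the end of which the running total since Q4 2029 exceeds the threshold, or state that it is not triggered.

Q2 2031

Through Q4 2029: 3,580 m³
Through Q1 2030: 3,760 m³
Through Q2 2030: 5,260 m³
Through Q3 2030: 10,420 m³
Through Q4 2030: 19,250 m³
Through Q1 2031: 25,050 m³
Through Q2 2031: 25,200 m³ ← exceeds threshold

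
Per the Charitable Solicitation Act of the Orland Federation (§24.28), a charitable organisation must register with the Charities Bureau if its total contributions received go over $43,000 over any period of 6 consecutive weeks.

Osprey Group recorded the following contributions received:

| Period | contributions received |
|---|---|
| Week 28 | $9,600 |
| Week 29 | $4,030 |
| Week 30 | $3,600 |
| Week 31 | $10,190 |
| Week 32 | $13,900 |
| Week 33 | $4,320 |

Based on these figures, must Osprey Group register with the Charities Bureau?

Total contributions received: $9,600 + $4,030 + $3,600 + $10,190 + $13,900 + $4,320 = $45,640.
$45,640 > $43,000, so the threshold is exceeded.

Yes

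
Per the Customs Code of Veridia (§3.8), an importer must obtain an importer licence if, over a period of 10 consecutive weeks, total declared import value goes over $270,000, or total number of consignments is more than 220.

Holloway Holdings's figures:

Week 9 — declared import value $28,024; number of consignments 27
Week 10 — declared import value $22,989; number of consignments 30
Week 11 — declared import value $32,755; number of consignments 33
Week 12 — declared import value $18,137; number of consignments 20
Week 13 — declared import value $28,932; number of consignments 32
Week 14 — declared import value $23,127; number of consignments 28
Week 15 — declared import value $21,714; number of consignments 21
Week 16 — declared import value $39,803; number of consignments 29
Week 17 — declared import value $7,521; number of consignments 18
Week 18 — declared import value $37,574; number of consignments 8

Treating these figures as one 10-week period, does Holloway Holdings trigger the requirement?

Total declared import value: $28,024 + $22,989 + $32,755 + $18,137 + $28,932 + $23,127 + $21,714 + $39,803 + $7,521 + $37,574 = $260,576 (≤ $270,000).
Total number of consignments: 27 + 30 + 33 + 20 + 32 + 28 + 21 + 29 + 18 + 8 = 246 (> 220).
The test is 'or': at least one threshold is exceeded.

Yes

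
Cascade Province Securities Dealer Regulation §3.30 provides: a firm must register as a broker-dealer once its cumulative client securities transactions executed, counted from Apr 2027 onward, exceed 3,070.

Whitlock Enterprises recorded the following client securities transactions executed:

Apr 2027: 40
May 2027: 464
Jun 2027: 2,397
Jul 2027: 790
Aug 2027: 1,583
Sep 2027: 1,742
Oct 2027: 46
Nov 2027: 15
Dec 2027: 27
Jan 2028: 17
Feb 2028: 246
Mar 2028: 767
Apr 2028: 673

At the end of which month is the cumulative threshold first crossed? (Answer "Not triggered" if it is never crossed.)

Jul 2027

Through Apr 2027: 40
Through May 2027: 504
Through Jun 2027: 2,901
Through Jul 2027: 3,691 ← exceeds threshold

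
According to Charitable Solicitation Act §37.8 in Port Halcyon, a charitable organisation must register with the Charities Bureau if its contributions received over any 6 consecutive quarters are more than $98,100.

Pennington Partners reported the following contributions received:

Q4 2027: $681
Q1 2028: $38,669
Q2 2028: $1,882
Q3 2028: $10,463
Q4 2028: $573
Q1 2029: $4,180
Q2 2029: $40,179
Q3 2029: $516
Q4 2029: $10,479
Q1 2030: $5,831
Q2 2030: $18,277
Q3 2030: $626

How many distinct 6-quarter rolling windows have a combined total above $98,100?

Q4 2027–Q1 2029: $681 + $38,669 + $1,882 + $10,463 + $573 + $4,180 = $56,448 (under)
Q1 2028–Q2 2029: $38,669 + $1,882 + $10,463 + $573 + $4,180 + $40,179 = $95,946 (under)
Q2 2028–Q3 2029: $1,882 + $10,463 + $573 + $4,180 + $40,179 + $516 = $57,793 (under)
Q3 2028–Q4 2029: $10,463 + $573 + $4,180 + $40,179 + $516 + $10,479 = $66,390 (under)
Q4 2028–Q1 2030: $573 + $4,180 + $40,179 + $516 + $10,479 + $5,831 = $61,758 (under)
Q1 2029–Q2 2030: $4,180 + $40,179 + $516 + $10,479 + $5,831 + $18,277 = $79,462 (under)
Q2 2029–Q3 2030: $40,179 + $516 + $10,479 + $5,831 + $18,277 + $626 = $75,908 (under)
0 windows exceed the threshold.

0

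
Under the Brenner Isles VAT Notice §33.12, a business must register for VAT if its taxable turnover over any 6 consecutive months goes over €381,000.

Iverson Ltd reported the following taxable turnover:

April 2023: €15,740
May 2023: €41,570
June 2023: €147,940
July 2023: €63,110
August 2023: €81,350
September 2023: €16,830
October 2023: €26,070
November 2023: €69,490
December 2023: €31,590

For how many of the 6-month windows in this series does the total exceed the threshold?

1

April 2023–September 2023: €15,740 + €41,570 + €147,940 + €63,110 + €81,350 + €16,830 = €366,540 (under)
May 2023–October 2023: €41,570 + €147,940 + €63,110 + €81,350 + €16,830 + €26,070 = €376,870 (under)
June 2023–November 2023: €147,940 + €63,110 + €81,350 + €16,830 + €26,070 + €69,490 = €404,790 (over)
July 2023–December 2023: €63,110 + €81,350 + €16,830 + €26,070 + €69,490 + €31,590 = €288,440 (under)
1 window exceeds the threshold.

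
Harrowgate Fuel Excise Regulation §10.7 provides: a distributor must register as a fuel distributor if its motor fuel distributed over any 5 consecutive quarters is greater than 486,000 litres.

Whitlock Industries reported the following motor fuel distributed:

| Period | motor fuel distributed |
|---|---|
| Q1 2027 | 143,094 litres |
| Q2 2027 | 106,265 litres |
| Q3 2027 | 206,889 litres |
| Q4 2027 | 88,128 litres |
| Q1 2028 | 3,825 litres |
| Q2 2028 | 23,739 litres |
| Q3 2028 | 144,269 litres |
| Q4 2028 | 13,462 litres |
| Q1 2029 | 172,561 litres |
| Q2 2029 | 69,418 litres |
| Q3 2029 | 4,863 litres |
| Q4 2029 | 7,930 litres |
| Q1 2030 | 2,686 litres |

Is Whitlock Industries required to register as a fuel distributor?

Yes

Q1 2027–Q1 2028: 143,094 litres + 106,265 litres + 206,889 litres + 88,128 litres + 3,825 litres = 548,201 litres (over)
Q2 2027–Q2 2028: 106,265 litres + 206,889 litres + 88,128 litres + 3,825 litres + 23,739 litres = 428,846 litres (under)
Q3 2027–Q3 2028: 206,889 litres + 88,128 litres + 3,825 litres + 23,739 litres + 144,269 litres = 466,850 litres (under)
Q4 2027–Q4 2028: 88,128 litres + 3,825 litres + 23,739 litres + 144,269 litres + 13,462 litres = 273,423 litres (under)
Q1 2028–Q1 2029: 3,825 litres + 23,739 litres + 144,269 litres + 13,462 litres + 172,561 litres = 357,856 litres (under)
Q2 2028–Q2 2029: 23,739 litres + 144,269 litres + 13,462 litres + 172,561 litres + 69,418 litres = 423,449 litres (under)
Q3 2028–Q3 2029: 144,269 litres + 13,462 litres + 172,561 litres + 69,418 litres + 4,863 litres = 404,573 litres (under)
Q4 2028–Q4 2029: 13,462 litres + 172,561 litres + 69,418 litres + 4,863 litres + 7,930 litres = 268,234 litres (under)
Q1 2029–Q1 2030: 172,561 litres + 69,418 litres + 4,863 litres + 7,930 litres + 2,686 litres = 257,458 litres (under)
At least one window exceeds 486,000 litres.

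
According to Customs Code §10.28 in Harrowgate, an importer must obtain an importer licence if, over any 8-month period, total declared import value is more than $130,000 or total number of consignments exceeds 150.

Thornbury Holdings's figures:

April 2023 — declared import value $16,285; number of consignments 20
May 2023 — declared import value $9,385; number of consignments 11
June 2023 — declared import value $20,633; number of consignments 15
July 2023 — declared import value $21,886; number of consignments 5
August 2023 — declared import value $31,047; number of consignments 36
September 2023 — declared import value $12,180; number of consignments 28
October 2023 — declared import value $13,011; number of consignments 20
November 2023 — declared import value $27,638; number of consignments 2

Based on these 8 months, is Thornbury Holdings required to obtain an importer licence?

Total declared import value: $16,285 + $9,385 + $20,633 + $21,886 + $31,047 + $12,180 + $13,011 + $27,638 = $152,065 (> $130,000).
Total number of consignments: 20 + 11 + 15 + 5 + 36 + 28 + 20 + 2 = 137 (≤ 150).
The test is 'or': at least one threshold is exceeded.

Yes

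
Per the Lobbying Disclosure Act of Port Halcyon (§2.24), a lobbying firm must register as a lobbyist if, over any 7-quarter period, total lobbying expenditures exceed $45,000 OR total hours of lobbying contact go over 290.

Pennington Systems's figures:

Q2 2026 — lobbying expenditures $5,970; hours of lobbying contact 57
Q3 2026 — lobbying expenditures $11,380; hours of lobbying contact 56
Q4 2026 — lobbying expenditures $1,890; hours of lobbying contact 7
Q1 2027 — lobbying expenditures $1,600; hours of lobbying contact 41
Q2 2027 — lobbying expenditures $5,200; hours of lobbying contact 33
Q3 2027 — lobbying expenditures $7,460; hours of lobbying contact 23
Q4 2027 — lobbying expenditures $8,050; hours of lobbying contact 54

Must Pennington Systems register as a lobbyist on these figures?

Total lobbying expenditures: $5,970 + $11,380 + $1,890 + $1,600 + $5,200 + $7,460 + $8,050 = $41,550 (≤ $45,000).
Total hours of lobbying contact: 57 + 56 + 7 + 41 + 33 + 23 + 54 = 271 (≤ 290).
The test is 'or': neither threshold is exceeded.

No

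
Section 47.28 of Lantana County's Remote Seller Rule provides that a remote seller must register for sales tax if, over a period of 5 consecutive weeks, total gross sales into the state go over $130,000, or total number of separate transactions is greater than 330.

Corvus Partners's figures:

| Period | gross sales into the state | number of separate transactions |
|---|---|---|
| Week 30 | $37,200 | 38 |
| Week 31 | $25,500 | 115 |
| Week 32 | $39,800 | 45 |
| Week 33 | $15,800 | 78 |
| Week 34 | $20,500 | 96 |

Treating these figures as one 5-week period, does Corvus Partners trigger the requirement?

Total gross sales into the state: $37,200 + $25,500 + $39,800 + $15,800 + $20,500 = $138,800 (> $130,000).
Total number of separate transactions: 38 + 115 + 45 + 78 + 96 = 372 (> 330).
The test is 'or': at least one threshold is exceeded.

Yes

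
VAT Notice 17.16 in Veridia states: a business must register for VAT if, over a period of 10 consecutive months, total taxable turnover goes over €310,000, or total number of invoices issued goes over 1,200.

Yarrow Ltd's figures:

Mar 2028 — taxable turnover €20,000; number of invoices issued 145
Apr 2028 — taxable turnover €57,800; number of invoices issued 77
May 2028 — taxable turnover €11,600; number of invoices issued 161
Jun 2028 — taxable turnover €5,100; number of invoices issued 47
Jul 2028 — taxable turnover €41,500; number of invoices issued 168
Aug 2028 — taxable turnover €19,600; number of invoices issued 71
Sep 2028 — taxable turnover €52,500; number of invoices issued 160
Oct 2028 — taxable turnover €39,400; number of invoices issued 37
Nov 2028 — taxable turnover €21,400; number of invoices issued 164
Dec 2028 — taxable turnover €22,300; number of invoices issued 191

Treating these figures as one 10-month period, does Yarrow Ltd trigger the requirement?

Total taxable turnover: €20,000 + €57,800 + €11,600 + €5,100 + €41,500 + €19,600 + €52,500 + €39,400 + €21,400 + €22,300 = €291,200 (≤ €310,000).
Total number of invoices issued: 145 + 77 + 161 + 47 + 168 + 71 + 160 + 37 + 164 + 191 = 1,221 (> 1,200).
The test is 'or': at least one threshold is exceeded.

Yes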